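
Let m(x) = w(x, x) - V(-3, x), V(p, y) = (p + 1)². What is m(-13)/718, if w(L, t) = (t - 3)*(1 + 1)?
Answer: -18/359 ≈ -0.050139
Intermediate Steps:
w(L, t) = -6 + 2*t (w(L, t) = (-3 + t)*2 = -6 + 2*t)
V(p, y) = (1 + p)²
m(x) = -10 + 2*x (m(x) = (-6 + 2*x) - (1 - 3)² = (-6 + 2*x) - 1*(-2)² = (-6 + 2*x) - 1*4 = (-6 + 2*x) - 4 = -10 + 2*x)
m(-13)/718 = (-10 + 2*(-13))/718 = (-10 - 26)*(1/718) = -36*1/718 = -18/359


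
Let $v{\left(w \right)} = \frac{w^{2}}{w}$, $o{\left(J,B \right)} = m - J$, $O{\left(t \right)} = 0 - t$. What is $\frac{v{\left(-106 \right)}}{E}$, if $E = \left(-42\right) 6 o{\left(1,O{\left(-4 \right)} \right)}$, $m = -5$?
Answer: $- \frac{53}{756} \approx -0.070106$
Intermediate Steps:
$O{\left(t \right)} = - t$
$o{\left(J,B \right)} = -5 - J$
$v{\left(w \right)} = w$
$E = 1512$ ($E = \left(-42\right) 6 \left(-5 - 1\right) = - 252 \left(-5 - 1\right) = \left(-252\right) \left(-6\right) = 1512$)
$\frac{v{\left(-106 \right)}}{E} = - \frac{106}{1512} = \left(-106\right) \frac{1}{1512} = - \frac{53}{756}$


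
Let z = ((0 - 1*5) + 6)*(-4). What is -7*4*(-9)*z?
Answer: -1008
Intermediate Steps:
z = -4 (z = ((0 - 5) + 6)*(-4) = (-5 + 6)*(-4) = 1*(-4) = -4)
-7*4*(-9)*z = -7*4*(-9)*(-4) = -(-252)*(-4) = -7*144 = -1008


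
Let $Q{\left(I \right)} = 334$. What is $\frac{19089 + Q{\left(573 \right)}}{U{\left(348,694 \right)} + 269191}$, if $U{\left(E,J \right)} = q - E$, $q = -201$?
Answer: $\frac{19423}{268642} \approx 0.072301$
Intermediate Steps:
$U{\left(E,J \right)} = -201 - E$
$\frac{19089 + Q{\left(573 \right)}}{U{\left(348,694 \right)} + 269191} = \frac{19089 + 334}{\left(-201 - 348\right) + 269191} = \frac{19423}{\left(-201 - 348\right) + 269191} = \frac{19423}{-549 + 269191} = \frac{19423}{268642}$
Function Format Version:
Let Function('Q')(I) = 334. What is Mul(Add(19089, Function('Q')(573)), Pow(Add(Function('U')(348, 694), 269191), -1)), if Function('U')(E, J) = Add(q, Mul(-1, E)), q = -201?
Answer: Rational(19423, 268642) ≈ 0.072301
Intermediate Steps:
Function('U')(E, J) = Add(-201, Mul(-1, E))
Mul(Add(19089, Function('Q')(573)), Pow(Add(Function('U')(348, 694), 269191), -1)) = Mul(Add(19089, 334), Pow(Add(Add(-201, Mul(-1, 348)), 269191), -1)) = Mul(19423, Pow(Add(Add(-201, -348), 269191), -1)) = Mul(19423, Pow(Add(-549, 269191), -1)) = Mul(19423, Pow(268642, -1)) = Mul(19423, Rational(1, 268642)) = Rational(19423, 268642)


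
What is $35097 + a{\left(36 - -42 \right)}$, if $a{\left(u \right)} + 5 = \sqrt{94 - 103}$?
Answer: $35092 + 3 i \approx 35092.0 + 3.0 i$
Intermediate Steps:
$a{\left(u \right)} = -5 + 3 i$ ($a{\left(u \right)} = -5 + \sqrt{94 - 103} = -5 + \sqrt{-9} = -5 + 3 i$)
$35097 + a{\left(36 - -42 \right)} = 35097 - \left(5 - 3 i\right) = 35092 + 3 i$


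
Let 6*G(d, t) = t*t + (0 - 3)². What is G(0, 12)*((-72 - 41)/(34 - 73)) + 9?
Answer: 2155/26 ≈ 82.885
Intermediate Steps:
G(d, t) = 3/2 + t²/6 (G(d, t) = (t*t + (0 - 3)²)/6 = (t² + (-3)²)/6 = (t² + 9)/6 = (9 + t²)/6 = 3/2 + t²/6)
G(0, 12)*((-72 - 41)/(34 - 73)) + 9 = (3/2 + (⅙)*12²)*((-72 - 41)/(34 - 73)) + 9 = (3/2 + (⅙)*144)*(-113/(-39)) + 9 = (3/2 + 24)*(-113*(-1/39)) + 9 = (51/2)*(113/39) + 9 = 1921/26 + 9 = 2155/26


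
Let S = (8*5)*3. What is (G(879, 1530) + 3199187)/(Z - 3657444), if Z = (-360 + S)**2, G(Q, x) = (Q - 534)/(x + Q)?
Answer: -642236819/722668683 ≈ -0.88870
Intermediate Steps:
S = 120 (S = 40*3 = 120)
G(Q, x) = (-534 + Q)/(Q + x)
Z = 57600 (Z = (-360 + 120)**2 = (-240)**2 = 57600)
(G(879, 1530) + 3199187)/(Z - 3657444) = ((-534 + 879)/(879 + 1530) + 3199187)/(57600 - 3657444) = (345/2409 + 3199187)/(-3599844) = ((1/2409)*345 + 3199187)*(-1/3599844) = (115/803 + 3199187)*(-1/3599844) = (2568947276/803)*(-1/3599844) = -642236819/722668683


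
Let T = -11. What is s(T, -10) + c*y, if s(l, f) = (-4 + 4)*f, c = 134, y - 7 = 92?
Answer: 13266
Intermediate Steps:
y = 99 (y = 7 + 92 = 99)
s(l, f) = 0 (s(l, f) = 0*f = 0)
s(T, -10) + c*y = 0 + 134*99 = 0 + 13266 = 13266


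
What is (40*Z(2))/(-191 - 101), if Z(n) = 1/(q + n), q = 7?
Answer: -10/657 ≈ -0.015221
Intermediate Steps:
Z(n) = 1/(7 + n)
(40*Z(2))/(-191 - 101) = (40/(7 + 2))/(-191 - 101) = (40/9)/(-292) = (40*(⅑))*(-1/292) = (40/9)*(-1/292) = -10/657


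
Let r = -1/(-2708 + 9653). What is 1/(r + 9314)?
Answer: 6945/64685729 ≈ 0.00010737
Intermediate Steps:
r = -1/6945 ≈ -0.00014399
1/(r + 9314) = 1/(-1/6945 + 9314) = 1/(64685729/6945) = 6945/64685729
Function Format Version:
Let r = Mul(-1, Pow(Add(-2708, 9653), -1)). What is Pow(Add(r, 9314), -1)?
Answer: Rational(6945, 64685729) ≈ 0.00010737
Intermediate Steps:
r = Rational(-1, 6945) (r = Mul(-1, Pow(6945, -1)) = Mul(-1, Rational(1, 6945)) = Rational(-1, 6945) ≈ -0.00014399)
Pow(Add(r, 9314), -1) = Pow(Add(Rational(-1, 6945), 9314), -1) = Pow(Rational(64685729, 6945), -1) = Rational(6945, 64685729)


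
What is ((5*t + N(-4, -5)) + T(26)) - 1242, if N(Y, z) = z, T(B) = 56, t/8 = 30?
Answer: 9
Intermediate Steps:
t = 240 (t = 8*30 = 240)
((5*t + N(-4, -5)) + T(26)) - 1242 = ((5*240 - 5) + 56) - 1242 = ((1200 - 5) + 56) - 1242 = (1195 + 56) - 1242 = 1251 - 1242 = 9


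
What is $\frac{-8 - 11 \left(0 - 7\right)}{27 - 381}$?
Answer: $- \frac{23}{118} \approx -0.19492$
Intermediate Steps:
$\frac{-8 - 11 \left(0 - 7\right)}{27 - 381} = \frac{-8 - -77}{-354} = \left(-8 + 77\right) \left(- \frac{1}{354}\right) = 69 \left(- \frac{1}{354}\right) = - \frac{23}{118}$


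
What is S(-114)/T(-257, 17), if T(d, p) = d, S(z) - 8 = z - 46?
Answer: 152/257 ≈ 0.59144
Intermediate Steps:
S(z) = -38 + z (S(z) = 8 + (z - 46) = 8 + (-46 + z) = -38 + z)
S(-114)/T(-257, 17) = (-38 - 114)/(-257) = -152*(-1/257) = 152/257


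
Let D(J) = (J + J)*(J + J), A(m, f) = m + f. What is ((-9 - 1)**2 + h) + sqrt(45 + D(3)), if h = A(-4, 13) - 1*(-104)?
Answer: 222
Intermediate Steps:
A(m, f) = f + m
D(J) = 4*J**2 (D(J) = (2*J)*(2*J) = 4*J**2)
h = 113 (h = (13 - 4) - 1*(-104) = 9 + 104 = 113)
((-9 - 1)**2 + h) + sqrt(45 + D(3)) = ((-9 - 1)**2 + 113) + sqrt(45 + 4*3**2) = ((-10)**2 + 113) + sqrt(45 + 4*9) = (100 + 113) + sqrt(45 + 36) = 213 + sqrt(81) = 213 + 9 = 222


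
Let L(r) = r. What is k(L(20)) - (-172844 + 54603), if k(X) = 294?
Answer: 118535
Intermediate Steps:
k(L(20)) - (-172844 + 54603) = 294 - (-172844 + 54603) = 294 - 1*(-118241) = 294 + 118241 = 118535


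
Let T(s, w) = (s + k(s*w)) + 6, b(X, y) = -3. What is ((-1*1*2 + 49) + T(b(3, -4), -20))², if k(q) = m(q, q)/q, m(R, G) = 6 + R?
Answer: 261121/100 ≈ 2611.2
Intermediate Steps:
k(q) = (6 + q)/q
T(s, w) = 6 + s + (6 + s*w)/(s*w) (T(s, w) = (s + (6 + s*w)/((s*w))) + 6 = (s + (1/(s*w))*(6 + s*w)) + 6 = (s + (6 + s*w)/(s*w)) + 6 = 6 + s + (6 + s*w)/(s*w))
((-1*1*2 + 49) + T(b(3, -4), -20))² = ((-1*1*2 + 49) + (7 - 3 + 6/(-3*(-20))))² = ((-1*2 + 49) + (7 - 3 + 6*(-⅓)*(-1/20)))² = ((-2 + 49) + (7 - 3 + ⅒))² = (47 + 41/10)² = (511/10)² = 261121/100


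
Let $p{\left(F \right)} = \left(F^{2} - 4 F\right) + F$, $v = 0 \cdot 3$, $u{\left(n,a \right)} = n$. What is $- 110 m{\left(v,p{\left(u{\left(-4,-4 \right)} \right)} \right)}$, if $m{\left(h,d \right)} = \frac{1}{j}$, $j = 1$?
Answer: $-110$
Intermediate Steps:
$v = 0$
$p{\left(F \right)} = F^{2} - 3 F$
$m{\left(h,d \right)} = 1$ ($m{\left(h,d \right)} = 1^{-1} = 1$)
$- 110 m{\left(v,p{\left(u{\left(-4,-4 \right)} \right)} \right)} = \left(-110\right) 1 = -110$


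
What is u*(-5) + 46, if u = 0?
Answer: 46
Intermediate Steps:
u*(-5) + 46 = 0*(-5) + 46 = 0 + 46 = 46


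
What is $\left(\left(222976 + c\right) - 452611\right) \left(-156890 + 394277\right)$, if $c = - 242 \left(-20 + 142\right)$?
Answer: $-61520977533$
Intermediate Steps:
$c = -29524$ ($c = \left(-242\right) 122 = -29524$)
$\left(\left(222976 + c\right) - 452611\right) \left(-156890 + 394277\right) = \left(\left(222976 - 29524\right) - 452611\right) \left(-156890 + 394277\right) = \left(193452 - 452611\right) 237387 = \left(-259159\right) 237387 = -61520977533$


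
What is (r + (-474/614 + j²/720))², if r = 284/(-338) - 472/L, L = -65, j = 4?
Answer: 175338275639296/5450987520225 ≈ 32.166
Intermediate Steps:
r = 5426/845 (r = 284/(-338) - 472/(-65) = 284*(-1/338) - 472*(-1/65) = -142/169 + 472/65 = 5426/845 ≈ 6.4213)
(r + (-474/614 + j²/720))² = (5426/845 + (-474/614 + 4²/720))² = (5426/845 + (-474*1/614 + 16*(1/720)))² = (5426/845 + (-237/307 + 1/45))² = (5426/845 - 10358/13815)² = (13241536/2334735)² = 175338275639296/5450987520225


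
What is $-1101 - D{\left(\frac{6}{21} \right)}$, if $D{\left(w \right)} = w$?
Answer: $- \frac{7709}{7} \approx -1101.3$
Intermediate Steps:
$-1101 - D{\left(\frac{6}{21} \right)} = -1101 - \frac{6}{21} = -1101 - 6 \cdot \frac{1}{21} = -1101 - \frac{2}{7} = - \frac{7709}{7}$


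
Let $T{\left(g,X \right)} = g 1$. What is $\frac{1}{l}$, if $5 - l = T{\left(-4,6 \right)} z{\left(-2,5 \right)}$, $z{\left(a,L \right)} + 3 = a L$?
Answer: $- \frac{1}{47} \approx -0.021277$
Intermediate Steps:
$T{\left(g,X \right)} = g$
$z{\left(a,L \right)} = -3 + L a$ ($z{\left(a,L \right)} = -3 + a L = -3 + L a$)
$l = -47$ ($l = 5 - - 4 \left(-3 + 5 \left(-2\right)\right) = 5 - - 4 \left(-3 - 10\right) = 5 - \left(-4\right) \left(-13\right) = 5 - 52 = -47$)
$\frac{1}{l} = \frac{1}{-47} = - \frac{1}{47}$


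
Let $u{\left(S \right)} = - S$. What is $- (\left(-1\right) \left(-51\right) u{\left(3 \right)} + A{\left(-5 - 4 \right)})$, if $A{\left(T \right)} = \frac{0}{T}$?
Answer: $153$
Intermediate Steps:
$A{\left(T \right)} = 0$
$- (\left(-1\right) \left(-51\right) u{\left(3 \right)} + A{\left(-5 - 4 \right)}) = - (\left(-1\right) \left(-51\right) \left(\left(-1\right) 3\right) + 0) = - (51 \left(-3\right) + 0) = - (-153 + 0) = \left(-1\right) \left(-153\right) = 153$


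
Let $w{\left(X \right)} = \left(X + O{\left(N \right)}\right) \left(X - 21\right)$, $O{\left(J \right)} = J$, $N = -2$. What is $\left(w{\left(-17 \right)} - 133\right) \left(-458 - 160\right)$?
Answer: $-364002$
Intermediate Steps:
$w{\left(X \right)} = \left(-21 + X\right) \left(-2 + X\right)$ ($w{\left(X \right)} = \left(X - 2\right) \left(X - 21\right) = \left(-2 + X\right) \left(-21 + X\right) = \left(-21 + X\right) \left(-2 + X\right)$)
$\left(w{\left(-17 \right)} - 133\right) \left(-458 - 160\right) = \left(\left(42 + \left(-17\right)^{2} - -391\right) - 133\right) \left(-458 - 160\right) = \left(\left(42 + 289 + 391\right) - 133\right) \left(-618\right) = \left(722 - 133\right) \left(-618\right) = 589 \left(-618\right) = -364002$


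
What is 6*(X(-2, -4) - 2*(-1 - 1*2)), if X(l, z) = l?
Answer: 24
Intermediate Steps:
6*(X(-2, -4) - 2*(-1 - 1*2)) = 6*(-2 - 2*(-1 - 1*2)) = 6*(-2 - 2*(-1 - 2)) = 6*(-2 - 2*(-3)) = 6*(-2 + 6) = 6*4 = 24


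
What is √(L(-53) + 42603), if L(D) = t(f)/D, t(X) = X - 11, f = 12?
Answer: √119671774/53 ≈ 206.40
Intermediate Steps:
t(X) = -11 + X
L(D) = 1/D (L(D) = (-11 + 12)/D = 1/D)
√(L(-53) + 42603) = √(1/(-53) + 42603) = √(-1/53 + 42603) = √(2257958/53) = √119671774/53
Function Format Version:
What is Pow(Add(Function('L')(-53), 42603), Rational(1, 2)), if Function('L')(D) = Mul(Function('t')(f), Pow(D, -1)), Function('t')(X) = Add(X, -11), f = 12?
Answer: Mul(Rational(1, 53), Pow(119671774, Rational(1, 2))) ≈ 206.40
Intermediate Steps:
Function('t')(X) = Add(-11, X)
Function('L')(D) = Pow(D, -1) (Function('L')(D) = Mul(Add(-11, 12), Pow(D, -1)) = Mul(1, Pow(D, -1)) = Pow(D, -1))
Pow(Add(Function('L')(-53), 42603), Rational(1, 2)) = Pow(Add(Pow(-53, -1), 42603), Rational(1, 2)) = Pow(Add(Rational(-1, 53), 42603), Rational(1, 2)) = Pow(Rational(2257958, 53), Rational(1, 2)) = Mul(Rational(1, 53), Pow(119671774, Rational(1, 2)))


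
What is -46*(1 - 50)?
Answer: 2254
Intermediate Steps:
-46*(1 - 50) = -46*(-49) = 2254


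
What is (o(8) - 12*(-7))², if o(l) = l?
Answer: 8464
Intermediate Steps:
(o(8) - 12*(-7))² = (8 - 12*(-7))² = (8 + 84)² = 92² = 8464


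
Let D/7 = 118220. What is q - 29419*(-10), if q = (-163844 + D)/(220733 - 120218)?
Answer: 9857057182/33505 ≈ 2.9420e+5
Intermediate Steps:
D = 827540 (D = 7*118220 = 827540)
q = 221232/33505 (q = (-163844 + 827540)/(220733 - 120218) = 663696/100515 = 663696*(1/100515) = 221232/33505 ≈ 6.6030)
q - 29419*(-10) = 221232/33505 - 29419*(-10) = 221232/33505 + 294190 = 9857057182/33505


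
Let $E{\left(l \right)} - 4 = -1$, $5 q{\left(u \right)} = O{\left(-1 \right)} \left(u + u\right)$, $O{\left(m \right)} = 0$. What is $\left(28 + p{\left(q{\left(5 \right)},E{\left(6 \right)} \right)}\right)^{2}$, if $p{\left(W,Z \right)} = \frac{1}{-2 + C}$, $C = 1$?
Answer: $729$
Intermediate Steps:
$q{\left(u \right)} = 0$ ($q{\left(u \right)} = \frac{0 \left(u + u\right)}{5} = \frac{0 \cdot 2 u}{5} = \frac{1}{5} \cdot 0 = 0$)
$E{\left(l \right)} = 3$ ($E{\left(l \right)} = 4 - 1 = 3$)
$p{\left(W,Z \right)} = -1$ ($p{\left(W,Z \right)} = \frac{1}{-2 + 1} = \frac{1}{-1} = -1$)
$\left(28 + p{\left(q{\left(5 \right)},E{\left(6 \right)} \right)}\right)^{2} = \left(28 - 1\right)^{2} = 27^{2} = 729$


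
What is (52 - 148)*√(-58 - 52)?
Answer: -96*I*√110 ≈ -1006.9*I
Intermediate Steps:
(52 - 148)*√(-58 - 52) = -96*I*√110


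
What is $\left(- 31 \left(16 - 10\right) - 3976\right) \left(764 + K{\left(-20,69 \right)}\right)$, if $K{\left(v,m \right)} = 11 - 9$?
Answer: $-3188092$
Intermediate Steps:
$K{\left(v,m \right)} = 2$ ($K{\left(v,m \right)} = 11 - 9 = 2$)
$\left(- 31 \left(16 - 10\right) - 3976\right) \left(764 + K{\left(-20,69 \right)}\right) = \left(- 31 \left(16 - 10\right) - 3976\right) \left(764 + 2\right) = \left(\left(-31\right) 6 - 3976\right) 766 = \left(-186 - 3976\right) 766 = \left(-4162\right) 766 = -3188092$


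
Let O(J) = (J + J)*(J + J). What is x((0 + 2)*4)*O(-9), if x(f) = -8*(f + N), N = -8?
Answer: 0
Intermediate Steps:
O(J) = 4*J² (O(J) = (2*J)*(2*J) = 4*J²)
x(f) = 64 - 8*f (x(f) = -8*(f - 8) = -8*(-8 + f) = 64 - 8*f)
x((0 + 2)*4)*O(-9) = (64 - 8*(0 + 2)*4)*(4*(-9)²) = (64 - 16*4)*(4*81) = (64 - 8*8)*324 = (64 - 64)*324 = 0*324 = 0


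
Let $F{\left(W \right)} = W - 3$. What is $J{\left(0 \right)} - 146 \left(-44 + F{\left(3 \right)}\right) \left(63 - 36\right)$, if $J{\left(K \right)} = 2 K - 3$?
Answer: $173445$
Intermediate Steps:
$F{\left(W \right)} = -3 + W$
$J{\left(K \right)} = -3 + 2 K$
$J{\left(0 \right)} - 146 \left(-44 + F{\left(3 \right)}\right) \left(63 - 36\right) = \left(-3 + 2 \cdot 0\right) - 146 \left(-44 + \left(-3 + 3\right)\right) \left(63 - 36\right) = \left(-3 + 0\right) - 146 \left(-44 + 0\right) 27 = -3 - 146 \left(\left(-44\right) 27\right) = -3 - -173448 = -3 + 173448 = 173445$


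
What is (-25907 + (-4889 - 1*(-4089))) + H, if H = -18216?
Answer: -44923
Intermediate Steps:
(-25907 + (-4889 - 1*(-4089))) + H = (-25907 + (-4889 - 1*(-4089))) - 18216 = (-25907 + (-4889 + 4089)) - 18216 = (-25907 - 800) - 18216 = -26707 - 18216 = -44923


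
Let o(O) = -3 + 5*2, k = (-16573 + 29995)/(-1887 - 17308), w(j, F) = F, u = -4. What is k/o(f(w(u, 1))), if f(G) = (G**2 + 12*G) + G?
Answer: -13422/134365 ≈ -0.099892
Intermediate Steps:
k = -13422/19195 (k = 13422/(-19195) = 13422*(-1/19195) = -13422/19195 ≈ -0.69924)
f(G) = G**2 + 13*G
o(O) = 7 (o(O) = -3 + 10 = 7)
k/o(f(w(u, 1))) = -13422/19195/7 = -13422/19195*1/7 = -13422/134365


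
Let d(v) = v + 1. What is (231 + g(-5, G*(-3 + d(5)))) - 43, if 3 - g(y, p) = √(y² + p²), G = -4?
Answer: 178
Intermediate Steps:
d(v) = 1 + v
g(y, p) = 3 - √(p² + y²) (g(y, p) = 3 - √(y² + p²) = 3 - √(p² + y²))
(231 + g(-5, G*(-3 + d(5)))) - 43 = (231 + (3 - √((-4*(-3 + (1 + 5)))² + (-5)²))) - 43 = (231 + (3 - √((-4*(-3 + 6))² + 25))) - 43 = (231 + (3 - √((-4*3)² + 25))) - 43 = (231 + (3 - √((-12)² + 25))) - 43 = (231 + (3 - √(144 + 25))) - 43 = (231 + (3 - √169)) - 43 = (231 + (3 - 1*13)) - 43 = (231 + (3 - 13)) - 43 = (231 - 10) - 43 = 221 - 43 = 178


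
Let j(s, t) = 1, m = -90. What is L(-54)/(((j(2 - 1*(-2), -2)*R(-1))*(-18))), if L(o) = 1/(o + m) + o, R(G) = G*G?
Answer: 7777/2592 ≈ 3.0004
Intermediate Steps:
R(G) = G**2
L(o) = o + 1/(-90 + o) (L(o) = 1/(o - 90) + o = 1/(-90 + o) + o = o + 1/(-90 + o))
L(-54)/(((j(2 - 1*(-2), -2)*R(-1))*(-18))) = ((1 + (-54)**2 - 90*(-54))/(-90 - 54))/(((1*(-1)**2)*(-18))) = ((1 + 2916 + 4860)/(-144))/(((1*1)*(-18))) = (-1/144*7777)/((1*(-18))) = -7777/144/(-18) = -7777/144*(-1/18) = 7777/2592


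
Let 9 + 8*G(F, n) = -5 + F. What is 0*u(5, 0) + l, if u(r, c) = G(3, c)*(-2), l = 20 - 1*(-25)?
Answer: 45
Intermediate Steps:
l = 45 (l = 20 + 25 = 45)
G(F, n) = -7/4 + F/8 (G(F, n) = -9/8 + (-5 + F)/8 = -9/8 + (-5/8 + F/8) = -7/4 + F/8)
u(r, c) = 11/4 (u(r, c) = (-7/4 + (⅛)*3)*(-2) = (-7/4 + 3/8)*(-2) = -11/8*(-2) = 11/4)
0*u(5, 0) + l = 0*(11/4) + 45 = 0 + 45 = 45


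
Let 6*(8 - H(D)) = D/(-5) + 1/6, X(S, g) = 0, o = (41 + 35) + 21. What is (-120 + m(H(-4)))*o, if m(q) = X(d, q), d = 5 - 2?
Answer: -11640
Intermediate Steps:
o = 97 (o = 76 + 21 = 97)
d = 3
H(D) = 287/36 + D/30 (H(D) = 8 - (D/(-5) + 1/6)/6 = 8 - (D*(-⅕) + 1*(⅙))/6 = 8 - (-D/5 + ⅙)/6 = 8 - (⅙ - D/5)/6 = 8 + (-1/36 + D/30) = 287/36 + D/30)
m(q) = 0
(-120 + m(H(-4)))*o = (-120 + 0)*97 = -120*97 = -11640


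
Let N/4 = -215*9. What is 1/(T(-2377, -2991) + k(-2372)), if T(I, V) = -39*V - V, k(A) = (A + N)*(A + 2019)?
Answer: 1/3689176 ≈ 2.7106e-7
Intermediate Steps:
N = -7740 (N = 4*(-215*9) = 4*(-1935) = -7740)
k(A) = (-7740 + A)*(2019 + A) (k(A) = (A - 7740)*(A + 2019) = (-7740 + A)*(2019 + A))
T(I, V) = -40*V
1/(T(-2377, -2991) + k(-2372)) = 1/(-40*(-2991) + (-15627060 + (-2372)**2 - 5721*(-2372))) = 1/(119640 + (-15627060 + 5626384 + 13570212)) = 1/(119640 + 3569536) = 1/3689176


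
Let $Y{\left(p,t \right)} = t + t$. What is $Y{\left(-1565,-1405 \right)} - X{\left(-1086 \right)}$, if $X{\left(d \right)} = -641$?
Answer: $-2169$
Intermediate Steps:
$Y{\left(p,t \right)} = 2 t$
$Y{\left(-1565,-1405 \right)} - X{\left(-1086 \right)} = 2 \left(-1405\right) - -641 = -2810 + 641 = -2169$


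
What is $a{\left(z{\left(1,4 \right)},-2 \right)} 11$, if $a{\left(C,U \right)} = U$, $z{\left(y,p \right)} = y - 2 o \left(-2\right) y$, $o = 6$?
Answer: $-22$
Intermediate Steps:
$z{\left(y,p \right)} = 25 y$ ($z{\left(y,p \right)} = y - 2 \cdot 6 \left(-2\right) y = y - 2 \left(- 12 y\right) = y + 24 y = 25 y$)
$a{\left(z{\left(1,4 \right)},-2 \right)} 11 = \left(-2\right) 11 = -22$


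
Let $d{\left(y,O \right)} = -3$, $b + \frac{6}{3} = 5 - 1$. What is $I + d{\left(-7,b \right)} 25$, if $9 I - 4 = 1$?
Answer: $- \frac{670}{9} \approx -74.444$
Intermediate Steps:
$I = \frac{5}{9}$ ($I = \frac{4}{9} + \frac{1}{9} \cdot 1 = \frac{4}{9} + \frac{1}{9} = \frac{5}{9} \approx 0.55556$)
$b = 2$ ($b = -2 + \left(5 - 1\right) = -2 + 4 = 2$)
$I + d{\left(-7,b \right)} 25 = \frac{5}{9} - 75 = - \frac{670}{9}$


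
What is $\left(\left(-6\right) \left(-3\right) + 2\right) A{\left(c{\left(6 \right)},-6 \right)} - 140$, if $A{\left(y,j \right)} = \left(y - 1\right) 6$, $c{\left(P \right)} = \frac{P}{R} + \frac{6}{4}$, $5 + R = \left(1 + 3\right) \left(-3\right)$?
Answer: $- \frac{2080}{17} \approx -122.35$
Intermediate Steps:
$R = -17$ ($R = -5 + \left(1 + 3\right) \left(-3\right) = -5 + 4 \left(-3\right) = -5 - 12 = -17$)
$c{\left(P \right)} = \frac{3}{2} - \frac{P}{17}$ ($c{\left(P \right)} = \frac{P}{-17} + \frac{6}{4} = P \left(- \frac{1}{17}\right) + 6 \cdot \frac{1}{4} = - \frac{P}{17} + \frac{3}{2} = \frac{3}{2} - \frac{P}{17}$)
$A{\left(y,j \right)} = -6 + 6 y$ ($A{\left(y,j \right)} = \left(-1 + y\right) 6 = -6 + 6 y$)
$\left(\left(-6\right) \left(-3\right) + 2\right) A{\left(c{\left(6 \right)},-6 \right)} - 140 = \left(\left(-6\right) \left(-3\right) + 2\right) \left(-6 + 6 \left(\frac{3}{2} - \frac{6}{17}\right)\right) - 140 = \left(18 + 2\right) \left(-6 + 6 \left(\frac{3}{2} - \frac{6}{17}\right)\right) - 140 = 20 \left(-6 + 6 \cdot \frac{39}{34}\right) - 140 = 20 \left(-6 + \frac{117}{17}\right) - 140 = 20 \cdot \frac{15}{17} - 140 = \frac{300}{17} - 140 = - \frac{2080}{17}$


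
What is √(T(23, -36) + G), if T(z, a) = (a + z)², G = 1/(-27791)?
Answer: √130525378298/27791 ≈ 13.000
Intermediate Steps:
G = -1/27791 ≈ -3.5983e-5
√(T(23, -36) + G) = √((-36 + 23)² - 1/27791) = √((-13)² - 1/27791) = √(169 - 1/27791) = √(4696678/27791) = √130525378298/27791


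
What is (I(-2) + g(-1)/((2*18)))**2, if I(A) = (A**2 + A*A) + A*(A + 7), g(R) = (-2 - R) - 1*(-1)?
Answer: 4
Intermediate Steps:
g(R) = -1 - R (g(R) = (-2 - R) + 1 = -1 - R)
I(A) = 2*A**2 + A*(7 + A) (I(A) = (A**2 + A**2) + A*(7 + A) = 2*A**2 + A*(7 + A))
(I(-2) + g(-1)/((2*18)))**2 = (-2*(7 + 3*(-2)) + (-1 - 1*(-1))/((2*18)))**2 = (-2*(7 - 6) + (-1 + 1)/36)**2 = (-2*1 + 0*(1/36))**2 = (-2 + 0)**2 = (-2)**2 = 4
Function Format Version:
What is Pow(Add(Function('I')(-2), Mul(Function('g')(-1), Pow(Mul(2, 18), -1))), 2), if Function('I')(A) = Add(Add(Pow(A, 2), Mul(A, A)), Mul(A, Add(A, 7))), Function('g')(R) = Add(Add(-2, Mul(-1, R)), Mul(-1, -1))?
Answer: 4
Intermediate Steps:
Function('g')(R) = Add(-1, Mul(-1, R)) (Function('g')(R) = Add(Add(-2, Mul(-1, R)), 1) = Add(-1, Mul(-1, R)))
Function('I')(A) = Add(Mul(2, Pow(A, 2)), Mul(A, Add(7, A))) (Function('I')(A) = Add(Add(Pow(A, 2), Pow(A, 2)), Mul(A, Add(7, A))) = Add(Mul(2, Pow(A, 2)), Mul(A, Add(7, A))))
Pow(Add(Function('I')(-2), Mul(Function('g')(-1), Pow(Mul(2, 18), -1))), 2) = Pow(Add(Mul(-2, Add(7, Mul(3, -2))), Mul(Add(-1, Mul(-1, -1)), Pow(Mul(2, 18), -1))), 2) = Pow(Add(Mul(-2, Add(7, -6)), Mul(Add(-1, 1), Pow(36, -1))), 2) = Pow(Add(Mul(-2, 1), Mul(0, Rational(1, 36))), 2) = Pow(Add(-2, 0), 2) = Pow(-2, 2) = 4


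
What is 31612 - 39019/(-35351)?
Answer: 1117554831/35351 ≈ 31613.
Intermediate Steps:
31612 - 39019/(-35351) = 31612 - 39019*(-1/35351) = 31612 + 39019/35351 = 1117554831/35351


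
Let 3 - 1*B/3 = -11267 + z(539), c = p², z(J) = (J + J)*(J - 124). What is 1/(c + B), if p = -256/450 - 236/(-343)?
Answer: -5955980625/7792209367121084 ≈ -7.6435e-7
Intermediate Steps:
z(J) = 2*J*(-124 + J) (z(J) = (2*J)*(-124 + J) = 2*J*(-124 + J))
p = 9196/77175 (p = -256*1/450 - 236*(-1/343) = -128/225 + 236/343 = 9196/77175 ≈ 0.11916)
c = 84566416/5955980625 (c = (9196/77175)² = 84566416/5955980625 ≈ 0.014199)
B = -1308300 (B = 9 - 3*(-11267 + 2*539*(-124 + 539)) = 9 - 3*(-11267 + 2*539*415) = 9 - 3*(-11267 + 447370) = 9 - 3*436103 = 9 - 1308309 = -1308300)
1/(c + B) = 1/(84566416/5955980625 - 1308300) = 1/(-7792209367121084/5955980625) = -5955980625/7792209367121084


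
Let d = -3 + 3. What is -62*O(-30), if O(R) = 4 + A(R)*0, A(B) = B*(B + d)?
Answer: -248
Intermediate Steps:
d = 0
A(B) = B² (A(B) = B*(B + 0) = B*B = B²)
O(R) = 4 (O(R) = 4 + R²*0 = 4 + 0 = 4)
-62*O(-30) = -62*4 = -248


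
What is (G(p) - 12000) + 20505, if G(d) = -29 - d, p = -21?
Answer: 8497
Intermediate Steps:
(G(p) - 12000) + 20505 = ((-29 - 1*(-21)) - 12000) + 20505 = ((-29 + 21) - 12000) + 20505 = (-8 - 12000) + 20505 = -12008 + 20505 = 8497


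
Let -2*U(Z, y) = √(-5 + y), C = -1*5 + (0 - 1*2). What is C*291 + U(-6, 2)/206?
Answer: -2037 - I*√3/412 ≈ -2037.0 - 0.004204*I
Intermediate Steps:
C = -7 (C = -5 + (0 - 2) = -5 - 2 = -7)
U(Z, y) = -√(-5 + y)/2
C*291 + U(-6, 2)/206 = -7*291 - √(-5 + 2)/2/206 = -2037 - I*√3/2*(1/206) = -2037 - I*√3/412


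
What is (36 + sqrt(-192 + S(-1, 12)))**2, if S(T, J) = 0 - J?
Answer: 1092 + 144*I*sqrt(51) ≈ 1092.0 + 1028.4*I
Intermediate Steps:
S(T, J) = -J
(36 + sqrt(-192 + S(-1, 12)))**2 = (36 + sqrt(-192 - 1*12))**2 = (36 + sqrt(-192 - 12))**2 = (36 + sqrt(-204))**2 = (36 + 2*I*sqrt(51))**2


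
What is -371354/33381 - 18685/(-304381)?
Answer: -112409377889/10160542161 ≈ -11.063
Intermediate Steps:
-371354/33381 - 18685/(-304381) = -371354*1/33381 - 18685*(-1/304381) = -371354/33381 + 18685/304381 = -112409377889/10160542161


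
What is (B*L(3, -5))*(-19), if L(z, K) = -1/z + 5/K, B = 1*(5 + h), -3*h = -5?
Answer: 1520/9 ≈ 168.89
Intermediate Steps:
h = 5/3 (h = -1/3*(-5) = 5/3 ≈ 1.6667)
B = 20/3 (B = 1*(5 + 5/3) = 1*(20/3) = 20/3 ≈ 6.6667)
(B*L(3, -5))*(-19) = (20*(-1/3 + 5/(-5))/3)*(-19) = (20*(-1*1/3 + 5*(-1/5))/3)*(-19) = (20*(-1/3 - 1)/3)*(-19) = ((20/3)*(-4/3))*(-19) = -80/9*(-19) = 1520/9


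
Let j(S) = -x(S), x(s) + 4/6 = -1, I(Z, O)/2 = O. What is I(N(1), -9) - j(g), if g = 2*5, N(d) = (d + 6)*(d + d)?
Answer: -59/3 ≈ -19.667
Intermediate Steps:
N(d) = 2*d*(6 + d) (N(d) = (6 + d)*(2*d) = 2*d*(6 + d))
I(Z, O) = 2*O
x(s) = -5/3 (x(s) = -2/3 - 1 = -5/3)
g = 10
j(S) = 5/3 (j(S) = -1*(-5/3) = 5/3)
I(N(1), -9) - j(g) = 2*(-9) - 1*5/3 = -18 - 5/3 = -59/3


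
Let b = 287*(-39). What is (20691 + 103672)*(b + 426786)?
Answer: 51684392259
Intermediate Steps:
b = -11193
(20691 + 103672)*(b + 426786) = (20691 + 103672)*(-11193 + 426786) = 124363*415593 = 51684392259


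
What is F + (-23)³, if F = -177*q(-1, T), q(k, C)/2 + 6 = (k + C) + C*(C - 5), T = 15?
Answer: -68099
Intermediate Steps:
q(k, C) = -12 + 2*C + 2*k + 2*C*(-5 + C) (q(k, C) = -12 + 2*((k + C) + C*(C - 5)) = -12 + 2*((C + k) + C*(-5 + C)) = -12 + 2*(C + k + C*(-5 + C)) = -12 + (2*C + 2*k + 2*C*(-5 + C)) = -12 + 2*C + 2*k + 2*C*(-5 + C))
F = -55932 (F = -177*(-12 - 8*15 + 2*(-1) + 2*15²) = -177*(-12 - 120 - 2 + 2*225) = -177*(-12 - 120 - 2 + 450) = -177*316 = -55932)
F + (-23)³ = -55932 + (-23)³ = -55932 - 12167 = -68099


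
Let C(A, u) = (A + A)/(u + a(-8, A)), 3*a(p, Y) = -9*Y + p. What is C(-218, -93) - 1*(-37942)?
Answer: 63551542/1675 ≈ 37941.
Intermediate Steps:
a(p, Y) = -3*Y + p/3 (a(p, Y) = (-9*Y + p)/3 = (p - 9*Y)/3 = -3*Y + p/3)
C(A, u) = 2*A/(-8/3 + u - 3*A) (C(A, u) = (A + A)/(u + (-3*A + (1/3)*(-8))) = (2*A)/(u + (-3*A - 8/3)) = (2*A)/(u + (-8/3 - 3*A)) = (2*A)/(-8/3 + u - 3*A) = 2*A/(-8/3 + u - 3*A))
C(-218, -93) - 1*(-37942) = 6*(-218)/(-8 - 9*(-218) + 3*(-93)) - 1*(-37942) = 6*(-218)/(-8 + 1962 - 279) + 37942 = 6*(-218)/1675 + 37942 = 6*(-218)*(1/1675) + 37942 = -1308/1675 + 37942 = 63551542/1675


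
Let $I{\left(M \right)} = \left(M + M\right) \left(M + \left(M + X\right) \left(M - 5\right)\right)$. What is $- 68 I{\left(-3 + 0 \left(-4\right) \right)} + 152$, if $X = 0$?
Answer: $8720$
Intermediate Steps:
$I{\left(M \right)} = 2 M \left(M + M \left(-5 + M\right)\right)$ ($I{\left(M \right)} = \left(M + M\right) \left(M + \left(M + 0\right) \left(M - 5\right)\right) = 2 M \left(M + M \left(-5 + M\right)\right)$)
$- 68 I{\left(-3 + 0 \left(-4\right) \right)} + 152 = - 68 \cdot 2 \left(-3 + 0 \left(-4\right)\right)^{2} \left(-4 + \left(-3 + 0 \left(-4\right)\right)\right) + 152 = - 68 \cdot 2 \left(-3 + 0\right)^{2} \left(-4 + \left(-3 + 0\right)\right) + 152 = - 68 \cdot 2 \left(-3\right)^{2} \left(-4 - 3\right) + 152 = - 68 \cdot 2 \cdot 9 \left(-7\right) + 152 = \left(-68\right) \left(-126\right) + 152 = 8568 + 152 = 8720$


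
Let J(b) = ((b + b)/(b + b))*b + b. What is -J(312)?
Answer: -624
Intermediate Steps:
J(b) = 2*b (J(b) = ((2*b)/((2*b)))*b + b = ((2*b)*(1/(2*b)))*b + b = 1*b + b = b + b = 2*b)
-J(312) = -2*312 = -1*624 = -624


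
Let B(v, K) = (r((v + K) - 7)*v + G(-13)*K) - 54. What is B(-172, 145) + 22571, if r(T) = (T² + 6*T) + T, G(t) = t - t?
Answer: -135379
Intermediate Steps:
G(t) = 0
r(T) = T² + 7*T
B(v, K) = -54 + v*(K + v)*(-7 + K + v) (B(v, K) = ((((v + K) - 7)*(7 + ((v + K) - 7)))*v + 0*K) - 54 = ((((K + v) - 7)*(7 + ((K + v) - 7)))*v + 0) - 54 = (((-7 + K + v)*(7 + (-7 + K + v)))*v + 0) - 54 = (((-7 + K + v)*(K + v))*v + 0) - 54 = (((K + v)*(-7 + K + v))*v + 0) - 54 = (v*(K + v)*(-7 + K + v) + 0) - 54 = v*(K + v)*(-7 + K + v) - 54 = -54 + v*(K + v)*(-7 + K + v))
B(-172, 145) + 22571 = (-54 - 172*(145 - 172)*(-7 + 145 - 172)) + 22571 = (-54 - 172*(-27)*(-34)) + 22571 = (-54 - 157896) + 22571 = -157950 + 22571 = -135379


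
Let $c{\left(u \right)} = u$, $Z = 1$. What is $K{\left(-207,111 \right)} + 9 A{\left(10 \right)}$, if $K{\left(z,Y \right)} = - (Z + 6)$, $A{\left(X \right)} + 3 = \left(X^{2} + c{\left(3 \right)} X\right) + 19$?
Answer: $1307$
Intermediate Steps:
$A{\left(X \right)} = 16 + X^{2} + 3 X$ ($A{\left(X \right)} = -3 + \left(\left(X^{2} + 3 X\right) + 19\right) = -3 + \left(19 + X^{2} + 3 X\right) = 16 + X^{2} + 3 X$)
$K{\left(z,Y \right)} = -7$ ($K{\left(z,Y \right)} = - (1 + 6) = \left(-1\right) 7 = -7$)
$K{\left(-207,111 \right)} + 9 A{\left(10 \right)} = -7 + 9 \left(16 + 10^{2} + 3 \cdot 10\right) = -7 + 9 \left(16 + 100 + 30\right) = -7 + 9 \cdot 146 = -7 + 1314 = 1307$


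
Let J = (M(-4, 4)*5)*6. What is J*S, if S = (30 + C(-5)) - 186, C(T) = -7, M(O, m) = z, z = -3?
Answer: 14670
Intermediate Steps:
M(O, m) = -3
J = -90 (J = -3*5*6 = -15*6 = -90)
S = -163 (S = (30 - 7) - 186 = 23 - 186 = -163)
J*S = -90*(-163) = 14670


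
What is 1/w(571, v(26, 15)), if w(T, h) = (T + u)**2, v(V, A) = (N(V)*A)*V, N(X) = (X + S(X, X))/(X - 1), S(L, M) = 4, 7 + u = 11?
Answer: 1/330625 ≈ 3.0246e-6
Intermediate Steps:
u = 4 (u = -7 + 11 = 4)
N(X) = (4 + X)/(-1 + X) (N(X) = (X + 4)/(X - 1) = (4 + X)/(-1 + X))
v(V, A) = A*V*(4 + V)/(-1 + V) (v(V, A) = (((4 + V)/(-1 + V))*A)*V = (A*(4 + V)/(-1 + V))*V = A*V*(4 + V)/(-1 + V))
w(T, h) = (4 + T)**2 (w(T, h) = (T + 4)**2 = (4 + T)**2)
1/w(571, v(26, 15)) = 1/((4 + 571)**2) = 1/(575**2) = 1/330625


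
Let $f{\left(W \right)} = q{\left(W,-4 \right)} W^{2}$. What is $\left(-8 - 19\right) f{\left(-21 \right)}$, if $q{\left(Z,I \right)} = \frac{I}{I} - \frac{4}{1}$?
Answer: $35721$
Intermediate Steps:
$q{\left(Z,I \right)} = -3$ ($q{\left(Z,I \right)} = 1 - 4 = -3$)
$f{\left(W \right)} = - 3 W^{2}$
$\left(-8 - 19\right) f{\left(-21 \right)} = \left(-8 - 19\right) \left(- 3 \left(-21\right)^{2}\right) = \left(-8 - 19\right) \left(\left(-3\right) 441\right) = \left(-27\right) \left(-1323\right) = 35721$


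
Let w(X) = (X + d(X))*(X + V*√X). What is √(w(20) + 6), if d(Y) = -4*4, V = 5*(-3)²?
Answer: √(86 + 360*√5) ≈ 29.849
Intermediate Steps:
V = 45 (V = 5*9 = 45)
d(Y) = -16
w(X) = (-16 + X)*(X + 45*√X) (w(X) = (X - 16)*(X + 45*√X) = (-16 + X)*(X + 45*√X))
√(w(20) + 6) = √((20² - 1440*√5 - 16*20 + 45*20^(3/2)) + 6) = √((400 - 1440*√5 - 320 + 45*(40*√5)) + 6) = √((400 - 1440*√5 - 320 + 1800*√5) + 6) = √((80 + 360*√5) + 6) = √(86 + 360*√5)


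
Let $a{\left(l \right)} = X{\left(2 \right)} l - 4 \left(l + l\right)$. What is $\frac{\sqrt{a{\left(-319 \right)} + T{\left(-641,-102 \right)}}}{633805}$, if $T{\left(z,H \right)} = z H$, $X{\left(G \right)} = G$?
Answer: $\frac{4 \sqrt{4206}}{633805} \approx 0.0004093$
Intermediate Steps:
$T{\left(z,H \right)} = H z$
$a{\left(l \right)} = - 6 l$ ($a{\left(l \right)} = 2 l - 4 \left(l + l\right) = 2 l - 4 \cdot 2 l = 2 l - 8 l = - 6 l$)
$\frac{\sqrt{a{\left(-319 \right)} + T{\left(-641,-102 \right)}}}{633805} = \frac{\sqrt{\left(-6\right) \left(-319\right) - -65382}}{633805} = \sqrt{1914 + 65382} \cdot \frac{1}{633805} = \sqrt{67296} \cdot \frac{1}{633805} = 4 \sqrt{4206} \cdot \frac{1}{633805} = \frac{4 \sqrt{4206}}{633805}$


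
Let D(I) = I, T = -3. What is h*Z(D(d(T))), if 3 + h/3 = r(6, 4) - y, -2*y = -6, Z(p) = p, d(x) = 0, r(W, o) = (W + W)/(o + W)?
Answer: 0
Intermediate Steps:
r(W, o) = 2*W/(W + o) (r(W, o) = (2*W)/(W + o) = 2*W/(W + o))
y = 3 (y = -½*(-6) = 3)
h = -72/5 (h = -9 + 3*(2*6/(6 + 4) - 1*3) = -9 + 3*(2*6/10 - 3) = -9 + 3*(2*6*(⅒) - 3) = -9 + 3*(6/5 - 3) = -9 + 3*(-9/5) = -9 - 27/5 = -72/5 ≈ -14.400)
h*Z(D(d(T))) = -72/5*0 = 0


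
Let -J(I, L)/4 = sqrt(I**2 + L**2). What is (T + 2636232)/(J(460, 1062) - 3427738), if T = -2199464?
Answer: -374281567696/2937341591385 + 873536*sqrt(334861)/2937341591385 ≈ -0.12725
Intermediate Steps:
J(I, L) = -4*sqrt(I**2 + L**2)
(T + 2636232)/(J(460, 1062) - 3427738) = (-2199464 + 2636232)/(-4*sqrt(460**2 + 1062**2) - 3427738) = 436768/(-4*sqrt(211600 + 1127844) - 3427738) = 436768/(-8*sqrt(334861) - 3427738) = 436768/(-3427738 - 8*sqrt(334861))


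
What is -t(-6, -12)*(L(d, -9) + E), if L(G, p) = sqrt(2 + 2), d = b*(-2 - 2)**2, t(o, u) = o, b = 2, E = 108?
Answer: 660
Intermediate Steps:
d = 32 (d = 2*(-2 - 2)**2 = 2*(-4)**2 = 2*16 = 32)
L(G, p) = 2 (L(G, p) = sqrt(4) = 2)
-t(-6, -12)*(L(d, -9) + E) = -(-6)*(2 + 108) = -(-6)*110 = -1*(-660) = 660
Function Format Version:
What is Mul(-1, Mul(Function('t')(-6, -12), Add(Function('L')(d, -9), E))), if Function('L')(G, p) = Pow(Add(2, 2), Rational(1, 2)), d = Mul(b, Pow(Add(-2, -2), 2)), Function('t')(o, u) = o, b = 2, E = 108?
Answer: 660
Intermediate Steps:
d = 32 (d = Mul(2, Pow(Add(-2, -2), 2)) = Mul(2, Pow(-4, 2)) = Mul(2, 16) = 32)
Function('L')(G, p) = 2 (Function('L')(G, p) = Pow(4, Rational(1, 2)) = 2)
Mul(-1, Mul(Function('t')(-6, -12), Add(Function('L')(d, -9), E))) = Mul(-1, Mul(-6, Add(2, 108))) = Mul(-1, Mul(-6, 110)) = Mul(-1, -660) = 660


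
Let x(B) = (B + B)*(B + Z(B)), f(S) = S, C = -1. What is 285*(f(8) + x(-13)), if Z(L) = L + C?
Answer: 202350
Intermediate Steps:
Z(L) = -1 + L (Z(L) = L - 1 = -1 + L)
x(B) = 2*B*(-1 + 2*B) (x(B) = (B + B)*(B + (-1 + B)) = (2*B)*(-1 + 2*B) = 2*B*(-1 + 2*B))
285*(f(8) + x(-13)) = 285*(8 + 2*(-13)*(-1 + 2*(-13))) = 285*(8 + 2*(-13)*(-1 - 26)) = 285*(8 + 2*(-13)*(-27)) = 285*(8 + 702) = 285*710 = 202350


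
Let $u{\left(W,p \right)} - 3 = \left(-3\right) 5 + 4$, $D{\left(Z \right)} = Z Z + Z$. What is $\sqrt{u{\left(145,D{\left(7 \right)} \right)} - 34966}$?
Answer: $3 i \sqrt{3886} \approx 187.01 i$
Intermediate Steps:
$D{\left(Z \right)} = Z + Z^{2}$ ($D{\left(Z \right)} = Z^{2} + Z = Z + Z^{2}$)
$u{\left(W,p \right)} = -8$ ($u{\left(W,p \right)} = 3 + \left(\left(-3\right) 5 + 4\right) = 3 + \left(-15 + 4\right) = 3 - 11 = -8$)
$\sqrt{u{\left(145,D{\left(7 \right)} \right)} - 34966} = \sqrt{-8 - 34966} = \sqrt{-34974} = 3 i \sqrt{3886}$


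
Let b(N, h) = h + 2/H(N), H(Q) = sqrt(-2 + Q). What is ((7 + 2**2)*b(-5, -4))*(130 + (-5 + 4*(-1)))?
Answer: -5324 - 2662*I*sqrt(7)/7 ≈ -5324.0 - 1006.1*I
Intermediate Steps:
b(N, h) = h + 2/sqrt(-2 + N) (b(N, h) = h + 2/(sqrt(-2 + N)) = h + 2/sqrt(-2 + N))
((7 + 2**2)*b(-5, -4))*(130 + (-5 + 4*(-1))) = ((7 + 2**2)*(-4 + 2/sqrt(-2 - 5)))*(130 + (-5 + 4*(-1))) = ((7 + 4)*(-4 + 2/sqrt(-7)))*(130 + (-5 - 4)) = (11*(-4 + 2*(-I*sqrt(7)/7)))*(130 - 9) = (11*(-4 - 2*I*sqrt(7)/7))*121 = (-44 - 22*I*sqrt(7)/7)*121 = -5324 - 2662*I*sqrt(7)/7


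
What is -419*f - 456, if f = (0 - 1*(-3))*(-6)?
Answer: 7086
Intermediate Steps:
f = -18 (f = (0 + 3)*(-6) = 3*(-6) = -18)
-419*f - 456 = -419*(-18) - 456 = 7542 - 456 = 7086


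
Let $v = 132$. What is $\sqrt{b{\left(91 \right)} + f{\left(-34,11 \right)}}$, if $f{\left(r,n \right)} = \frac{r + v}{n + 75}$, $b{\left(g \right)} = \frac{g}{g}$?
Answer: $\frac{2 \sqrt{989}}{43} \approx 1.4627$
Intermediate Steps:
$b{\left(g \right)} = 1$
$f{\left(r,n \right)} = \frac{132 + r}{75 + n}$ ($f{\left(r,n \right)} = \frac{r + 132}{n + 75} = \frac{132 + r}{75 + n}$)
$\sqrt{b{\left(91 \right)} + f{\left(-34,11 \right)}} = \sqrt{1 + \frac{132 - 34}{75 + 11}} = \sqrt{1 + \frac{1}{86} \cdot 98} = \sqrt{1 + \frac{49}{43}} = \sqrt{\frac{92}{43}} = \frac{2 \sqrt{989}}{43}$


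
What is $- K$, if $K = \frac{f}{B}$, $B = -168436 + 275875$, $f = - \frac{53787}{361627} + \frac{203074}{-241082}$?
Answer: $\frac{43202059466}{4683360578559873} \approx 9.2246 \cdot 10^{-6}$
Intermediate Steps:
$f = - \frac{43202059466}{43590880207}$ ($f = \left(-53787\right) \frac{1}{361627} + 203074 \left(- \frac{1}{241082}\right) = - \frac{53787}{361627} - \frac{101537}{120541} = - \frac{43202059466}{43590880207} \approx -0.99108$)
$B = 107439$
$K = - \frac{43202059466}{4683360578559873}$ ($K = - \frac{43202059466}{43590880207 \cdot 107439} = \left(- \frac{43202059466}{43590880207}\right) \frac{1}{107439} = - \frac{43202059466}{4683360578559873} \approx -9.2246 \cdot 10^{-6}$)
$- K = \left(-1\right) \left(- \frac{43202059466}{4683360578559873}\right) = \frac{43202059466}{4683360578559873}$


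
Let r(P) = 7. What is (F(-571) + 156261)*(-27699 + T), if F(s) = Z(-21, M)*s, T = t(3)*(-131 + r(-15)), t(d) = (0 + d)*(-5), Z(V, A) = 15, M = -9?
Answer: -3816316944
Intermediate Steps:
t(d) = -5*d (t(d) = d*(-5) = -5*d)
T = 1860 (T = (-5*3)*(-131 + 7) = -15*(-124) = 1860)
F(s) = 15*s
(F(-571) + 156261)*(-27699 + T) = (15*(-571) + 156261)*(-27699 + 1860) = (-8565 + 156261)*(-25839) = 147696*(-25839) = -3816316944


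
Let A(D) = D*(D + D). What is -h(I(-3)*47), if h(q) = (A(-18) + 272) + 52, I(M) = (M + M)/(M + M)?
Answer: -972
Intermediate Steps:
A(D) = 2*D**2 (A(D) = D*(2*D) = 2*D**2)
I(M) = 1 (I(M) = (2*M)/((2*M)) = (2*M)*(1/(2*M)) = 1)
h(q) = 972 (h(q) = (2*(-18)**2 + 272) + 52 = (2*324 + 272) + 52 = (648 + 272) + 52 = 920 + 52 = 972)
-h(I(-3)*47) = -1*972 = -972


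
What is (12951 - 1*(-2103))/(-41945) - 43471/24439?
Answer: -2191295801/1025093855 ≈ -2.1377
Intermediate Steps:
(12951 - 1*(-2103))/(-41945) - 43471/24439 = (12951 + 2103)*(-1/41945) - 43471*1/24439 = 15054*(-1/41945) - 43471/24439 = -15054/41945 - 43471/24439 = -2191295801/1025093855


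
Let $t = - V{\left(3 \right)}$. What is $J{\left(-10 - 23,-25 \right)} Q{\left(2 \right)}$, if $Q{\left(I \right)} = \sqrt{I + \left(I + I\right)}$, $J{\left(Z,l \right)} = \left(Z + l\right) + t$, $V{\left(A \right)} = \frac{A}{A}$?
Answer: $- 59 \sqrt{6} \approx -144.52$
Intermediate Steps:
$V{\left(A \right)} = 1$
$t = -1$ ($t = \left(-1\right) 1 = -1$)
$J{\left(Z,l \right)} = -1 + Z + l$ ($J{\left(Z,l \right)} = \left(Z + l\right) - 1 = -1 + Z + l$)
$Q{\left(I \right)} = \sqrt{3} \sqrt{I}$ ($Q{\left(I \right)} = \sqrt{I + 2 I} = \sqrt{3 I} = \sqrt{3} \sqrt{I}$)
$J{\left(-10 - 23,-25 \right)} Q{\left(2 \right)} = \left(-1 - 33 - 25\right) \sqrt{3} \sqrt{2} = \left(-1 - 33 - 25\right) \sqrt{6} = - 59 \sqrt{6}$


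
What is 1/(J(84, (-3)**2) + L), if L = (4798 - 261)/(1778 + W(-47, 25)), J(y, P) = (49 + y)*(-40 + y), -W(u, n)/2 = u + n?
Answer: 1822/10666881 ≈ 0.00017081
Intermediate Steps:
W(u, n) = -2*n - 2*u (W(u, n) = -2*(u + n) = -2*(n + u) = -2*n - 2*u)
J(y, P) = (-40 + y)*(49 + y)
L = 4537/1822 (L = (4798 - 261)/(1778 + (-2*25 - 2*(-47))) = 4537/(1778 + (-50 + 94)) = 4537/(1778 + 44) = 4537/1822 ≈ 2.4901)
1/(J(84, (-3)**2) + L) = 1/((-1960 + 84**2 + 9*84) + 4537/1822) = 1/((-1960 + 7056 + 756) + 4537/1822) = 1/(5852 + 4537/1822) = 1/(10666881/1822) = 1822/10666881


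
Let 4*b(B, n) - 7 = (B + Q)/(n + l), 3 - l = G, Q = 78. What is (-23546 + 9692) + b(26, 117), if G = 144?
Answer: -41560/3 ≈ -13853.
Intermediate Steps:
l = -141 (l = 3 - 1*144 = 3 - 144 = -141)
b(B, n) = 7/4 + (78 + B)/(4*(-141 + n)) (b(B, n) = 7/4 + ((B + 78)/(n - 141))/4 = 7/4 + ((78 + B)/(-141 + n))/4 = 7/4 + (78 + B)/(4*(-141 + n)))
(-23546 + 9692) + b(26, 117) = (-23546 + 9692) + (-909 + 26 + 7*117)/(4*(-141 + 117)) = -13854 + (1/4)*(-909 + 26 + 819)/(-24) = -13854 + (1/4)*(-1/24)*(-64) = -13854 + 2/3 = -41560/3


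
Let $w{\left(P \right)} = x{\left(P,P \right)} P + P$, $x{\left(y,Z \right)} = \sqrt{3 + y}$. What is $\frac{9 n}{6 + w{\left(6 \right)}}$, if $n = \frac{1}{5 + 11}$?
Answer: $\frac{3}{160} \approx 0.01875$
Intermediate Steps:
$w{\left(P \right)} = P + P \sqrt{3 + P}$ ($w{\left(P \right)} = \sqrt{3 + P} P + P = P \sqrt{3 + P} + P = P + P \sqrt{3 + P}$)
$n = \frac{1}{16} \approx 0.0625$
$\frac{9 n}{6 + w{\left(6 \right)}} = \frac{9 \cdot \frac{1}{16}}{6 + 6 \left(1 + \sqrt{3 + 6}\right)} = \frac{9}{16 \left(6 + 6 \left(1 + \sqrt{9}\right)\right)} = \frac{9}{16 \left(6 + 6 \left(1 + 3\right)\right)} = \frac{9}{16 \left(6 + 6 \cdot 4\right)} = \frac{9}{16 \left(6 + 24\right)} = \frac{9}{16 \cdot 30} = \frac{9}{16} \cdot \frac{1}{30} = \frac{3}{160}$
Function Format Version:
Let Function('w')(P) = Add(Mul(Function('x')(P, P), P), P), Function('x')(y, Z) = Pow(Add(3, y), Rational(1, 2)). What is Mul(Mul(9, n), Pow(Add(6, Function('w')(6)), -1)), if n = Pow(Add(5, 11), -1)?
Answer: Rational(3, 160) ≈ 0.018750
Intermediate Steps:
Function('w')(P) = Add(P, Mul(P, Pow(Add(3, P), Rational(1, 2)))) (Function('w')(P) = Add(Mul(Pow(Add(3, P), Rational(1, 2)), P), P) = Add(Mul(P, Pow(Add(3, P), Rational(1, 2))), P) = Add(P, Mul(P, Pow(Add(3, P), Rational(1, 2)))))
n = Rational(1, 16) (n = Pow(16, -1) = Rational(1, 16) ≈ 0.062500)
Mul(Mul(9, n), Pow(Add(6, Function('w')(6)), -1)) = Mul(Mul(9, Rational(1, 16)), Pow(Add(6, Mul(6, Add(1, Pow(Add(3, 6), Rational(1, 2))))), -1)) = Mul(Rational(9, 16), Pow(Add(6, Mul(6, Add(1, Pow(9, Rational(1, 2))))), -1)) = Mul(Rational(9, 16), Pow(Add(6, Mul(6, Add(1, 3))), -1)) = Mul(Rational(9, 16), Pow(Add(6, Mul(6, 4)), -1)) = Mul(Rational(9, 16), Pow(Add(6, 24), -1)) = Mul(Rational(9, 16), Pow(30, -1)) = Mul(Rational(9, 16), Rational(1, 30)) = Rational(3, 160)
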